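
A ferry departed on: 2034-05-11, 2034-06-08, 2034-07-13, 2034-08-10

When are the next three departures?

Gaps: 28, 35, 28 days — a mix of 28 and 35. Every date is a Thursday.
Each is the 2nd Thursday of its month.
September 2034 — 2nd Thursday is 2034-09-14.
2nd Thursday of October 2034: 2034-10-12.
2nd Thursday of November 2034: 2034-11-09.

2034-09-14, 2034-10-12, 2034-11-09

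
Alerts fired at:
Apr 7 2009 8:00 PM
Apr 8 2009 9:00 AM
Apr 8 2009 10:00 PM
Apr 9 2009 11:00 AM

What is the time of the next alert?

Gaps: 13, 13, 13 hours — each event is 13 hours after the previous one.
Apr 9 2009 11:00 AM + 13 h = Apr 10 2009 12:00 AM.

Apr 10 2009 12:00 AM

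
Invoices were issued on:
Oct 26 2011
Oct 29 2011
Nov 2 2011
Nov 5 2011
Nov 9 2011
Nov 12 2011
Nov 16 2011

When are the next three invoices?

Nov 19 2011, Nov 23 2011, Nov 26 2011

The gap pattern 3, 4, 3, 4, 3, 4 repeats every 2 events.
These are the Wednesdays and Saturdays of each week.
The following Saturday is Nov 19 2011.
The following Wednesday is Nov 23 2011.
The following Saturday is Nov 26 2011.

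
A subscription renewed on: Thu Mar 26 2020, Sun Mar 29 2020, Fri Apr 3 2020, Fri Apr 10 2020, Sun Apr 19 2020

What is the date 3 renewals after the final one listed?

Gaps: 3, 5, 7, 9 days — each gap is 2 larger than the previous one.
Next gap: 11 days. Sun Apr 19 2020 + 11 days = Thu Apr 30 2020.
Next gap: 13 days. Thu Apr 30 2020 + 13 days = Wed May 13 2020.
Next gap: 15 days. Wed May 13 2020 + 15 days = Thu May 28 2020.

Thu May 28 2020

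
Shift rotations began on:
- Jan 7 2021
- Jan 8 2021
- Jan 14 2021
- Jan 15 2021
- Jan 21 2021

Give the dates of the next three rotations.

Jan 22 2021, Jan 28 2021, Jan 29 2021

Every event lands on a Thursday or Friday (gaps cycle 1, 6, 1, 6).
So the schedule is: every Thursday and Friday.
Next Friday: Jan 22 2021.
The following Thursday is Jan 28 2021.
The following Friday is Jan 29 2021.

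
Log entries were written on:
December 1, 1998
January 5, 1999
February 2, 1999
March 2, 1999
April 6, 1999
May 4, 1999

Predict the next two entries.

These are Tuesdays at 28- or 35-day spacing (35, 28, 28, 35, 28).
The pattern: 1st Tuesday of the month.
June 1999 — 1st Tuesday is June 1, 1999.
1st Tuesday of July 1999: July 6, 1999.

June 1, 1999; July 6, 1999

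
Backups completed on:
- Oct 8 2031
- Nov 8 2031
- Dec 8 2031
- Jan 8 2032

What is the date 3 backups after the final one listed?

Apr 8 2032

Each date is the 8th; the gaps (31, 30, 31) track the month lengths.
The rule is the 8th of each month.
February 2032: Feb 8 2032.
March 2032: Mar 8 2032.
April 2032: Apr 8 2032.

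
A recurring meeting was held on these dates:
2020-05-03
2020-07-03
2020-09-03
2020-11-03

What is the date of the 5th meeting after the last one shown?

Gaps: 61, 62, 61 days — not constant. Every event is on the 3rd of the month.
Pattern: the 3rd of every 2 months.
Next: January 2021 → 2021-01-03.
Next: March 2021 → 2021-03-03.
Next: May 2021 → 2021-05-03.
July 2021: 2021-07-03.
Next: September 2021 → 2021-09-03.

2021-09-03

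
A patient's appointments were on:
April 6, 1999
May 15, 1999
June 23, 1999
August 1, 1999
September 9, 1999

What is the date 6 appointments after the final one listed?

Every event comes 39 days after the last (39, 39, 39, 39).
September 9, 1999 + 39 days = October 18, 1999.
October 18, 1999 + 39 days = November 26, 1999.
November 26, 1999 + 39 days = January 4, 2000.
January 4, 2000 + 39 days = February 12, 2000.
February 12, 2000 + 39 days = March 22, 2000.
March 22, 2000 + 39 days = April 30, 2000.

April 30, 2000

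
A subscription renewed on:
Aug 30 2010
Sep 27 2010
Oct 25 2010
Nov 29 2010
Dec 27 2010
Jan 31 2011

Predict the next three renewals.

Feb 28 2011, Mar 28 2011, Apr 25 2011

These are Mondays with 28, 28, 35, 28, 35-day gaps.
Each is the final Monday of its month — Aug 30 2010 is past the 28th, so '4th Monday' doesn't fit.
February 2011 ends with Monday Feb 28 2011.
March 2011 ends with Monday Mar 28 2011.
Last Monday of April 2011: Apr 25 2011.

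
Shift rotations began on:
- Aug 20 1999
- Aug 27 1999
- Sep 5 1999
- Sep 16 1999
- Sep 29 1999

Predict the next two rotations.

Oct 14 1999, Oct 31 1999

Gaps: 7, 9, 11, 13 days — each gap is 2 larger than the previous one.
Next gap: 15 days. Sep 29 1999 + 15 days = Oct 14 1999.
Next gap: 17 days. Oct 14 1999 + 17 days = Oct 31 1999.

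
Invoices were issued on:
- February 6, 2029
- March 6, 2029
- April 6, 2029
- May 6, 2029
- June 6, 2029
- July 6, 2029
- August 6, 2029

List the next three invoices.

Gaps: 28, 31, 30, 31, 30, 31 days — not constant. Every event is on the 6th of the month.
Pattern: the 6th of each month.
September 2029: September 6, 2029.
Next: October 2029 → October 6, 2029.
Next: November 2029 → November 6, 2029.

September 6, 2029; October 6, 2029; November 6, 2029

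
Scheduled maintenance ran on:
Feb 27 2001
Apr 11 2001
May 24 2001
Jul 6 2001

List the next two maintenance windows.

Aug 18 2001, Sep 30 2001

Every event comes 43 days after the last (43, 43, 43).
Jul 6 2001 + 43 days = Aug 18 2001.
Aug 18 2001 + 43 days = Sep 30 2001.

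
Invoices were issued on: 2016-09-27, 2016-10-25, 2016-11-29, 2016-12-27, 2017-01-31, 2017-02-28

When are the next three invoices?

All Tuesdays; the gaps (28, 35, 28, 35, 28) vary with month length.
This is the last Tuesday of each month.
March 2017 ends with Tuesday 2017-03-28.
Last Tuesday of April 2017: 2017-04-25.
May 2017 ends with Tuesday 2017-05-30.

2017-03-28, 2017-04-25, 2017-05-30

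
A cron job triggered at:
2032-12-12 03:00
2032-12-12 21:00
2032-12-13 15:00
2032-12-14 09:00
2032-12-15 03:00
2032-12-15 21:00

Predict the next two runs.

Spacing: 18, 18, 18, 18, 18 h — constant 18 h.
2032-12-15 21:00 + 18 h = 2032-12-16 15:00.
2032-12-16 15:00 + 18 h = 2032-12-17 09:00.

2032-12-16 15:00, 2032-12-17 09:00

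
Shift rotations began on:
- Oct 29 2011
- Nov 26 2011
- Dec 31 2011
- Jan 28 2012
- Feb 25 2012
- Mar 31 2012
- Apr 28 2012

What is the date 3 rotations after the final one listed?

All Saturdays; the gaps (28, 35, 28, 28, 35, 28) vary with month length.
This is the last Saturday of each month.
Last Saturday of May 2012: May 26 2012.
Last Saturday of June 2012: Jun 30 2012.
July 2012 ends with Saturday Jul 28 2012.

Jul 28 2012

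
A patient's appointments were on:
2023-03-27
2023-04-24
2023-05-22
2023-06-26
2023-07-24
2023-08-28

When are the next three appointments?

These are Mondays at 28- or 35-day spacing (28, 28, 35, 28, 35).
The pattern: 4th Monday of the month.
September 2023 — 4th Monday is 2023-09-25.
4th Monday of October 2023: 2023-10-23.
4th Monday of November 2023: 2023-11-27.

2023-09-25, 2023-10-23, 2023-11-27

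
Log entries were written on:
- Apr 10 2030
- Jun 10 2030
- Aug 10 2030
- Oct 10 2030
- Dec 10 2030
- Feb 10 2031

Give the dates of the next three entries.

Apr 10 2031, Jun 10 2031, Aug 10 2031

Each date is the 10th; the gaps (61, 61, 61, 61, 62) track the month lengths.
The rule is the 10th of every 2 months.
April 2031: Apr 10 2031.
June 2031: Jun 10 2031.
August 2031: Aug 10 2031.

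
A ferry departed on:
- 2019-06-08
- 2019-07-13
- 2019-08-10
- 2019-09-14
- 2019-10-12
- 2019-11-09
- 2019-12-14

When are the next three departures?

2020-01-11, 2020-02-08, 2020-03-14

All dates are Saturdays, 35, 28, 35, 28, 28, 35 days apart.
Specifically, the 2nd Saturday of each month.
January 2020 — 2nd Saturday is 2020-01-11.
February 2020 — 2nd Saturday is 2020-02-08.
March 2020 — 2nd Saturday is 2020-03-14.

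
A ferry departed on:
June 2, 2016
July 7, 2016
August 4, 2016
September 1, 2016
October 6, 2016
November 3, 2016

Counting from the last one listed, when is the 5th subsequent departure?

These are Thursdays at 28- or 35-day spacing (35, 28, 28, 35, 28).
The pattern: 1st Thursday of the month.
December 2016 — 1st Thursday is December 1, 2016.
January 2017 — 1st Thursday is January 5, 2017.
February 2017 — 1st Thursday is February 2, 2017.
1st Thursday of March 2017: March 2, 2017.
April 2017 — 1st Thursday is April 6, 2017.

April 6, 2017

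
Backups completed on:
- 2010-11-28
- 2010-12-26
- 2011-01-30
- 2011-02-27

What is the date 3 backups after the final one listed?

2011-05-29

All Sundays; the gaps (28, 35, 28) vary with month length.
This is the last Sunday of each month.
March 2011 ends with Sunday 2011-03-27.
April 2011 ends with Sunday 2011-04-24.
May 2011 ends with Sunday 2011-05-29.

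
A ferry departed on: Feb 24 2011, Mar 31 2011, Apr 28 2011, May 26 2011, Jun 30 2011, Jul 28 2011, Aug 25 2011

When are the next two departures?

All Thursdays; the gaps (35, 28, 28, 35, 28, 28) vary with month length.
This is the last Thursday of each month.
September 2011 ends with Thursday Sep 29 2011.
Last Thursday of October 2011: Oct 27 2011.

Sep 29 2011, Oct 27 2011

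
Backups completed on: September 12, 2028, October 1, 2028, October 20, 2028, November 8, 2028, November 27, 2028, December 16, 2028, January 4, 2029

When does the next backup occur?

Gaps between consecutive events: 19, 19, 19, 19, 19, 19 days — a constant 19-day interval.
January 4, 2029 + 19 days = January 23, 2029.

January 23, 2029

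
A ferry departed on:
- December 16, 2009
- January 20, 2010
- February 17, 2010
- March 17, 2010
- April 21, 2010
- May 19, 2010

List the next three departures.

June 16, 2010; July 21, 2010; August 18, 2010

All dates are Wednesdays, 35, 28, 28, 35, 28 days apart.
Specifically, the 3rd Wednesday of each month.
3rd Wednesday of June 2010: June 16, 2010.
July 2010 — 3rd Wednesday is July 21, 2010.
August 2010 — 3rd Wednesday is August 18, 2010.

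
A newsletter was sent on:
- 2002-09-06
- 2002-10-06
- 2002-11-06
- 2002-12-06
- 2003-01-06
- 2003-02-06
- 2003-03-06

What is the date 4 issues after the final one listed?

2003-07-06

The day-of-month is always 6 (30, 31, 30, 31, 31, 28 days between events).
So this recurs on the 6th of each month.
April 2003: 2003-04-06.
May 2003: 2003-05-06.
Next: June 2003 → 2003-06-06.
July 2003: 2003-07-06.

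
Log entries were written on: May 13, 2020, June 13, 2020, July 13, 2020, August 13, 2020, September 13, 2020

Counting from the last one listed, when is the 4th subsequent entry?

January 13, 2021

Each date is the 13th; the gaps (31, 30, 31, 31) track the month lengths.
The rule is the 13th of each month.
October 2020: October 13, 2020.
Next: November 2020 → November 13, 2020.
Next: December 2020 → December 13, 2020.
Next: January 2021 → January 13, 2021.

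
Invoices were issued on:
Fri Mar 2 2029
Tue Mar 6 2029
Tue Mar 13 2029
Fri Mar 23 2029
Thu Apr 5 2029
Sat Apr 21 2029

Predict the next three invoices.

Gaps: 4, 7, 10, 13, 16 days — each gap is 3 larger than the previous one.
Next gap: 19 days. Sat Apr 21 2029 + 19 days = Thu May 10 2029.
Next gap: 22 days. Thu May 10 2029 + 22 days = Fri Jun 1 2029.
Next gap: 25 days. Fri Jun 1 2029 + 25 days = Tue Jun 26 2029.

Thu May 10 2029, Fri Jun 1 2029, Tue Jun 26 2029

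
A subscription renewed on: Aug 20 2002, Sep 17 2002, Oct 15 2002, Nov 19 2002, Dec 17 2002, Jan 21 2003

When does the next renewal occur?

Feb 18 2003

These are Tuesdays at 28- or 35-day spacing (28, 28, 35, 28, 35).
The pattern: 3rd Tuesday of the month.
February 2003 — 3rd Tuesday is Feb 18 2003.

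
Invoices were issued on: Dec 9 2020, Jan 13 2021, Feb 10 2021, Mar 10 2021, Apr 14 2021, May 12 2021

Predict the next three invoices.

Jun 9 2021, Jul 14 2021, Aug 11 2021

Gaps: 35, 28, 28, 35, 28 days — a mix of 28 and 35. Every date is a Wednesday.
Each is the 2nd Wednesday of its month.
June 2021 — 2nd Wednesday is Jun 9 2021.
July 2021 — 2nd Wednesday is Jul 14 2021.
August 2021 — 2nd Wednesday is Aug 11 2021.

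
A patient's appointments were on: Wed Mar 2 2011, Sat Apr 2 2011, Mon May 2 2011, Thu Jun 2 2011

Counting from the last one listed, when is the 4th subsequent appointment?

Gaps: 31, 30, 31 days — not constant. Every event is on the 2nd of the month.
Pattern: the 2nd of each month.
July 2011: Sat Jul 2 2011.
Next: August 2011 → Tue Aug 2 2011.
Next: September 2011 → Fri Sep 2 2011.
Next: October 2011 → Sun Oct 2 2011.

Sun Oct 2 2011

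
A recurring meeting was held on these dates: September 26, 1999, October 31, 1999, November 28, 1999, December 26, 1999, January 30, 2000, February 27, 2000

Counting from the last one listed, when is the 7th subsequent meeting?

All Sundays; the gaps (35, 28, 28, 35, 28) vary with month length.
This is the last Sunday of each month.
Last Sunday of March 2000: March 26, 2000.
Last Sunday of April 2000: April 30, 2000.
May 2000 ends with Sunday May 28, 2000.
June 2000 ends with Sunday June 25, 2000.
Last Sunday of July 2000: July 30, 2000.
August 2000 ends with Sunday August 27, 2000.
September 2000 ends with Sunday September 24, 2000.

September 24, 2000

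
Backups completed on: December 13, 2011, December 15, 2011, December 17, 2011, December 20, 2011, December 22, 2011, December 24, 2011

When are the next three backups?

Every event lands on a Tuesday or Thursday or Saturday (gaps cycle 2, 2, 3, 2, 2).
So the schedule is: every Tuesday, Thursday and Saturday.
Next Tuesday: December 27, 2011.
The following Thursday is December 29, 2011.
The following Saturday is December 31, 2011.

December 27, 2011; December 29, 2011; December 31, 2011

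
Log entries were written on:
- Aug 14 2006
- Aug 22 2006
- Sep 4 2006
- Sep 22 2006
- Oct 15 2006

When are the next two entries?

The spacing grows by 5 each time: 8, 13, 18, 23 days.
Next gap: 28 days. Oct 15 2006 + 28 days = Nov 12 2006.
Next gap: 33 days. Nov 12 2006 + 33 days = Dec 15 2006.

Nov 12 2006, Dec 15 2006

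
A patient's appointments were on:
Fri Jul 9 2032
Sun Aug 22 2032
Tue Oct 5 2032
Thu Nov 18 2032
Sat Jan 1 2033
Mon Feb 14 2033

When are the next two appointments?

Wed Mar 30 2033, Fri May 13 2033

The spacing is 44, 44, 44, 44, 44 days — always 44 days.
Mon Feb 14 2033 + 44 days = Wed Mar 30 2033.
Wed Mar 30 2033 + 44 days = Fri May 13 2033.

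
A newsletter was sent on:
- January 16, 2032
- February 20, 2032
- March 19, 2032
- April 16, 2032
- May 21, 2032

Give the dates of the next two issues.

All dates are Fridays, 35, 28, 28, 35 days apart.
Specifically, the 3rd Friday of each month.
June 2032 — 3rd Friday is June 18, 2032.
3rd Friday of July 2032: July 16, 2032.

June 18, 2032; July 16, 2032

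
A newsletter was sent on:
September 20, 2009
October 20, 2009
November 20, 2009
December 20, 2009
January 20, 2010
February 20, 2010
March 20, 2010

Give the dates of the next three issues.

Each date is the 20th; the gaps (30, 31, 30, 31, 31, 28) track the month lengths.
The rule is the 20th of each month.
Next: April 2010 → April 20, 2010.
May 2010: May 20, 2010.
Next: June 2010 → June 20, 2010.

April 20, 2010; May 20, 2010; June 20, 2010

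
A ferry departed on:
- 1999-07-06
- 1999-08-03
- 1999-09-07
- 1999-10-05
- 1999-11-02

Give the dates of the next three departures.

1999-12-07, 2000-01-04, 2000-02-01

All dates are Tuesdays, 28, 35, 28, 28 days apart.
Specifically, the 1st Tuesday of each month.
1st Tuesday of December 1999: 1999-12-07.
January 2000 — 1st Tuesday is 2000-01-04.
February 2000 — 1st Tuesday is 2000-02-01.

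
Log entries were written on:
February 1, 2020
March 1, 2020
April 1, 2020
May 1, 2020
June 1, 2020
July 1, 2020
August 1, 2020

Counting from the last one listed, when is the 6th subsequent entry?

Gaps: 29, 31, 30, 31, 30, 31 days — not constant. Every event is on the 1st of the month.
Pattern: the 1st of each month.
Next: September 2020 → September 1, 2020.
October 2020: October 1, 2020.
Next: November 2020 → November 1, 2020.
December 2020: December 1, 2020.
January 2021: January 1, 2021.
Next: February 2021 → February 1, 2021.

February 1, 2021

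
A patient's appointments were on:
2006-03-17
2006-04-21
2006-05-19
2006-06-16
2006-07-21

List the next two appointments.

2006-08-18, 2006-09-15

Gaps: 35, 28, 28, 35 days — a mix of 28 and 35. Every date is a Friday.
Each is the 3rd Friday of its month.
August 2006 — 3rd Friday is 2006-08-18.
September 2006 — 3rd Friday is 2006-09-15.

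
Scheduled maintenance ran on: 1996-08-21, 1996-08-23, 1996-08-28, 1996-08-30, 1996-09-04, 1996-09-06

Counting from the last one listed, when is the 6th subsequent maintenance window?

Gaps: 2, 5, 2, 5, 2 days — not constant, but cyclic with period 2.
The events fall on every Wednesday and Friday.
Next Wednesday: 1996-09-11.
The following Friday is 1996-09-13.
Next Wednesday: 1996-09-18.
The following Friday is 1996-09-20.
The following Wednesday is 1996-09-25.
The following Friday is 1996-09-27.

1996-09-27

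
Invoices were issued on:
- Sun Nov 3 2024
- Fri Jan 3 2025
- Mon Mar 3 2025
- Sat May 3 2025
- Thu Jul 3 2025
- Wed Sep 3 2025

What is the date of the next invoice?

Mon Nov 3 2025

The day-of-month is always 3 (61, 59, 61, 61, 62 days between events).
So this recurs on the 3rd of every 2 months.
Next: November 2025 → Mon Nov 3 2025.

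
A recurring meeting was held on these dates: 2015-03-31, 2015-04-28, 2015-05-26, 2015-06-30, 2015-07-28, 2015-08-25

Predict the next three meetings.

2015-09-29, 2015-10-27, 2015-11-24

All Tuesdays; the gaps (28, 28, 35, 28, 28) vary with month length.
This is the last Tuesday of each month.
September 2015 ends with Tuesday 2015-09-29.
Last Tuesday of October 2015: 2015-10-27.
Last Tuesday of November 2015: 2015-11-24.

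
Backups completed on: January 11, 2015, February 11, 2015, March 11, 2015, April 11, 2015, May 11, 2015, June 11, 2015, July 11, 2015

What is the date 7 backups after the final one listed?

Each date is the 11th; the gaps (31, 28, 31, 30, 31, 30) track the month lengths.
The rule is the 11th of each month.
August 2015: August 11, 2015.
September 2015: September 11, 2015.
Next: October 2015 → October 11, 2015.
Next: November 2015 → November 11, 2015.
December 2015: December 11, 2015.
Next: January 2016 → January 11, 2016.
Next: February 2016 → February 11, 2016.

February 11, 2016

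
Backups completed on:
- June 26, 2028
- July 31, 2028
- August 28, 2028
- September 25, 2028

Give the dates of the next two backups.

October 30, 2028; November 27, 2028

Every date is a Monday; gaps 35, 28, 28 days.
Each is the last Monday of its month (at least one falls on the 29th or later, ruling out '4th Monday').
October 2028 ends with Monday October 30, 2028.
November 2028 ends with Monday November 27, 2028.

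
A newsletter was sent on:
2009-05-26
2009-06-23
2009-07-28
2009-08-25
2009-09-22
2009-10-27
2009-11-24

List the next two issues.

All dates are Tuesdays, 28, 35, 28, 28, 35, 28 days apart.
Specifically, the 4th Tuesday of each month.
December 2009 — 4th Tuesday is 2009-12-22.
4th Tuesday of January 2010: 2010-01-26.

2009-12-22, 2010-01-26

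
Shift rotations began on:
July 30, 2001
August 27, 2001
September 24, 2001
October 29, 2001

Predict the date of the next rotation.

November 26, 2001

All Mondays; the gaps (28, 28, 35) vary with month length.
This is the last Monday of each month.
Last Monday of November 2001: November 26, 2001.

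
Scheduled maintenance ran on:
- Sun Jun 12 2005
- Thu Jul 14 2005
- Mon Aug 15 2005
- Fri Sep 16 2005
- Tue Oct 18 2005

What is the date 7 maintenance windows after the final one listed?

Gaps between consecutive events: 32, 32, 32, 32 days — a constant 32-day interval.
Tue Oct 18 2005 + 32 days = Sat Nov 19 2005.
Sat Nov 19 2005 + 32 days = Wed Dec 21 2005.
Wed Dec 21 2005 + 32 days = Sun Jan 22 2006.
Sun Jan 22 2006 + 32 days = Thu Feb 23 2006.
Thu Feb 23 2006 + 32 days = Mon Mar 27 2006.
Mon Mar 27 2006 + 32 days = Fri Apr 28 2006.
Fri Apr 28 2006 + 32 days = Tue May 30 2006.

Tue May 30 2006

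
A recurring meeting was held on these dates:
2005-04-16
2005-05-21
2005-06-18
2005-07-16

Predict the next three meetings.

2005-08-20, 2005-09-17, 2005-10-15

These are Saturdays at 28- or 35-day spacing (35, 28, 28).
The pattern: 3rd Saturday of the month.
3rd Saturday of August 2005: 2005-08-20.
3rd Saturday of September 2005: 2005-09-17.
October 2005 — 3rd Saturday is 2005-10-15.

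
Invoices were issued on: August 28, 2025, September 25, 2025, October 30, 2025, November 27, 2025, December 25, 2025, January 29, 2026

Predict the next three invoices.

All Thursdays; the gaps (28, 35, 28, 28, 35) vary with month length.
This is the last Thursday of each month.
Last Thursday of February 2026: February 26, 2026.
March 2026 ends with Thursday March 26, 2026.
April 2026 ends with Thursday April 30, 2026.

February 26, 2026; March 26, 2026; April 30, 2026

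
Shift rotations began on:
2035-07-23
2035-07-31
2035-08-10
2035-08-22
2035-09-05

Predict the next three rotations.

2035-09-21, 2035-10-09, 2035-10-29

Intervals are 8, 10, 12, 14 days — an arithmetic progression with common difference 2.
Next gap: 16 days. 2035-09-05 + 16 days = 2035-09-21.
Next gap: 18 days. 2035-09-21 + 18 days = 2035-10-09.
Next gap: 20 days. 2035-10-09 + 20 days = 2035-10-29.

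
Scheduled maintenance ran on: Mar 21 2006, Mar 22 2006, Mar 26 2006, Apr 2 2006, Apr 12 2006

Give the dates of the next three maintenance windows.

Gaps: 1, 4, 7, 10 days — each gap is 3 larger than the previous one.
Next gap: 13 days. Apr 12 2006 + 13 days = Apr 25 2006.
Next gap: 16 days. Apr 25 2006 + 16 days = May 11 2006.
Next gap: 19 days. May 11 2006 + 19 days = May 30 2006.

Apr 25 2006, May 11 2006, May 30 2006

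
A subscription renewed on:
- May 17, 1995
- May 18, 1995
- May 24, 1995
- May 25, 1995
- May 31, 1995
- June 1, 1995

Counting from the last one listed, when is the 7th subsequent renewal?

Every event lands on a Wednesday or Thursday (gaps cycle 1, 6, 1, 6, 1).
So the schedule is: every Wednesday and Thursday.
The following Wednesday is June 7, 1995.
Next Thursday: June 8, 1995.
Next Wednesday: June 14, 1995.
Next Thursday: June 15, 1995.
Next Wednesday: June 21, 1995.
Next Thursday: June 22, 1995.
Next Wednesday: June 28, 1995.

June 28, 1995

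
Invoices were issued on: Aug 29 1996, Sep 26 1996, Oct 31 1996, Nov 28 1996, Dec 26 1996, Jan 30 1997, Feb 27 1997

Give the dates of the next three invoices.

Mar 27 1997, Apr 24 1997, May 29 1997

Every date is a Thursday; gaps 28, 35, 28, 28, 35, 28 days.
Each is the last Thursday of its month (at least one falls on the 29th or later, ruling out '4th Thursday').
Last Thursday of March 1997: Mar 27 1997.
Last Thursday of April 1997: Apr 24 1997.
May 1997 ends with Thursday May 29 1997.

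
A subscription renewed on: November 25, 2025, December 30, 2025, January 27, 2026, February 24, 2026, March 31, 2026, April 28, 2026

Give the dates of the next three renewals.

May 26, 2026; June 30, 2026; July 28, 2026

All Tuesdays; the gaps (35, 28, 28, 35, 28) vary with month length.
This is the last Tuesday of each month.
May 2026 ends with Tuesday May 26, 2026.
Last Tuesday of June 2026: June 30, 2026.
Last Tuesday of July 2026: July 28, 2026.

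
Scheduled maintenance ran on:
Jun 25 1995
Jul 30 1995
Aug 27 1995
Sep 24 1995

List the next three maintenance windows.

All Sundays; the gaps (35, 28, 28) vary with month length.
This is the last Sunday of each month.
Last Sunday of October 1995: Oct 29 1995.
November 1995 ends with Sunday Nov 26 1995.
Last Sunday of December 1995: Dec 31 1995.

Oct 29 1995, Nov 26 1995, Dec 31 1995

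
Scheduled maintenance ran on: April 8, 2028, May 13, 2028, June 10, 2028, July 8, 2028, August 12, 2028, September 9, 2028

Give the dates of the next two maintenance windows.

October 14, 2028; November 11, 2028

All dates are Saturdays, 35, 28, 28, 35, 28 days apart.
Specifically, the 2nd Saturday of each month.
2nd Saturday of October 2028: October 14, 2028.
November 2028 — 2nd Saturday is November 11, 2028.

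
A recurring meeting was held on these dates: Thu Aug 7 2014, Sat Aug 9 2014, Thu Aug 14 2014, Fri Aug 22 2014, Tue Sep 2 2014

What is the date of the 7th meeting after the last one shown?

The spacing grows by 3 each time: 2, 5, 8, 11 days.
Next gap: 14 days. Tue Sep 2 2014 + 14 days = Tue Sep 16 2014.
Next gap: 17 days. Tue Sep 16 2014 + 17 days = Fri Oct 3 2014.
Next gap: 20 days. Fri Oct 3 2014 + 20 days = Thu Oct 23 2014.
Next gap: 23 days. Thu Oct 23 2014 + 23 days = Sat Nov 15 2014.
Next gap: 26 days. Sat Nov 15 2014 + 26 days = Thu Dec 11 2014.
Next gap: 29 days. Thu Dec 11 2014 + 29 days = Fri Jan 9 2015.
Next gap: 32 days. Fri Jan 9 2015 + 32 days = Tue Feb 10 2015.

Tue Feb 10 2015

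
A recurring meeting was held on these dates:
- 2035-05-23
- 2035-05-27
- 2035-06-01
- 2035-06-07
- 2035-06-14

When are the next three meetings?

The spacing grows by 1 each time: 4, 5, 6, 7 days.
Next gap: 8 days. 2035-06-14 + 8 days = 2035-06-22.
Next gap: 9 days. 2035-06-22 + 9 days = 2035-07-01.
Next gap: 10 days. 2035-07-01 + 10 days = 2035-07-11.

2035-06-22, 2035-07-01, 2035-07-11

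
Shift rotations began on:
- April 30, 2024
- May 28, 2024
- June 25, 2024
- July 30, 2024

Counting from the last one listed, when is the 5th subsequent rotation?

December 31, 2024

Every date is a Tuesday; gaps 28, 28, 35 days.
Each is the last Tuesday of its month (at least one falls on the 29th or later, ruling out '4th Tuesday').
Last Tuesday of August 2024: August 27, 2024.
September 2024 ends with Tuesday September 24, 2024.
Last Tuesday of October 2024: October 29, 2024.
November 2024 ends with Tuesday November 26, 2024.
Last Tuesday of December 2024: December 31, 2024.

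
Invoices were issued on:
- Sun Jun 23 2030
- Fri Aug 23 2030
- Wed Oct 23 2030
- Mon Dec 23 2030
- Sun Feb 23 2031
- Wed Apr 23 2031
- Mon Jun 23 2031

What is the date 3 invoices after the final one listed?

Gaps: 61, 61, 61, 62, 59, 61 days — not constant. Every event is on the 23rd of the month.
Pattern: the 23rd of every 2 months.
Next: August 2031 → Sat Aug 23 2031.
October 2031: Thu Oct 23 2031.
December 2031: Tue Dec 23 2031.

Tue Dec 23 2031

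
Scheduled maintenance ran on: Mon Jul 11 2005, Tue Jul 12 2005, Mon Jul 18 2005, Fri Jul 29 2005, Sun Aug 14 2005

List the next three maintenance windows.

Sun Sep 4 2005, Fri Sep 30 2005, Mon Oct 31 2005

Intervals are 1, 6, 11, 16 days — an arithmetic progression with common difference 5.
Next gap: 21 days. Sun Aug 14 2005 + 21 days = Sun Sep 4 2005.
Next gap: 26 days. Sun Sep 4 2005 + 26 days = Fri Sep 30 2005.
Next gap: 31 days. Fri Sep 30 2005 + 31 days = Mon Oct 31 2005.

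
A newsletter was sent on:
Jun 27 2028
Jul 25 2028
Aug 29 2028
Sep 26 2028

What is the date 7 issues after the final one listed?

Apr 24 2029

All Tuesdays; the gaps (28, 35, 28) vary with month length.
This is the last Tuesday of each month.
Last Tuesday of October 2028: Oct 31 2028.
Last Tuesday of November 2028: Nov 28 2028.
December 2028 ends with Tuesday Dec 26 2028.
January 2029 ends with Tuesday Jan 30 2029.
Last Tuesday of February 2029: Feb 27 2029.
March 2029 ends with Tuesday Mar 27 2029.
Last Tuesday of April 2029: Apr 24 2029.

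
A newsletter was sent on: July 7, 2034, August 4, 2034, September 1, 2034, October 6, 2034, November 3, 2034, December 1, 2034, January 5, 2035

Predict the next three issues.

February 2, 2035; March 2, 2035; April 6, 2035

Gaps: 28, 28, 35, 28, 28, 35 days — a mix of 28 and 35. Every date is a Friday.
Each is the 1st Friday of its month.
1st Friday of February 2035: February 2, 2035.
1st Friday of March 2035: March 2, 2035.
April 2035 — 1st Friday is April 6, 2035.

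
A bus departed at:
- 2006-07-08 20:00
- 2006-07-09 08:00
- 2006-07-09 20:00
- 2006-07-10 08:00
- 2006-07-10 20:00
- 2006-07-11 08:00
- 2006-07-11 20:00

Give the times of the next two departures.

2006-07-12 08:00, 2006-07-12 20:00

The interval is a steady 12 hours (12, 12, 12, 12, 12, 12).
2006-07-11 20:00 + 12 h = 2006-07-12 08:00.
2006-07-12 08:00 + 12 h = 2006-07-12 20:00.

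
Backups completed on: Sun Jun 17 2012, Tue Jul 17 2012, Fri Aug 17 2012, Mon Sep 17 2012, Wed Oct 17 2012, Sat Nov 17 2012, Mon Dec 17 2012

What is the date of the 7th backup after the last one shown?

Wed Jul 17 2013

Gaps: 30, 31, 31, 30, 31, 30 days — not constant. Every event is on the 17th of the month.
Pattern: the 17th of each month.
Next: January 2013 → Thu Jan 17 2013.
February 2013: Sun Feb 17 2013.
March 2013: Sun Mar 17 2013.
April 2013: Wed Apr 17 2013.
Next: May 2013 → Fri May 17 2013.
Next: June 2013 → Mon Jun 17 2013.
Next: July 2013 → Wed Jul 17 2013.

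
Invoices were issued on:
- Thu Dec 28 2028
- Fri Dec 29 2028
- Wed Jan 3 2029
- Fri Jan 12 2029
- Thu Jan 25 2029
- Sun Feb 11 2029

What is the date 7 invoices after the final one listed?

Sun Sep 30 2029

Intervals are 1, 5, 9, 13, 17 days — an arithmetic progression with common difference 4.
Next gap: 21 days. Sun Feb 11 2029 + 21 days = Sun Mar 4 2029.
Next gap: 25 days. Sun Mar 4 2029 + 25 days = Thu Mar 29 2029.
Next gap: 29 days. Thu Mar 29 2029 + 29 days = Fri Apr 27 2029.
Next gap: 33 days. Fri Apr 27 2029 + 33 days = Wed May 30 2029.
Next gap: 37 days. Wed May 30 2029 + 37 days = Fri Jul 6 2029.
Next gap: 41 days. Fri Jul 6 2029 + 41 days = Thu Aug 16 2029.
Next gap: 45 days. Thu Aug 16 2029 + 45 days = Sun Sep 30 2029.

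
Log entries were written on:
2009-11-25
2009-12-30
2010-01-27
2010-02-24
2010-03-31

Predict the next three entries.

These are Wednesdays with 35, 28, 28, 35-day gaps.
Each is the final Wednesday of its month — 2009-12-30 is past the 28th, so '4th Wednesday' doesn't fit.
Last Wednesday of April 2010: 2010-04-28.
May 2010 ends with Wednesday 2010-05-26.
June 2010 ends with Wednesday 2010-06-30.

2010-04-28, 2010-05-26, 2010-06-30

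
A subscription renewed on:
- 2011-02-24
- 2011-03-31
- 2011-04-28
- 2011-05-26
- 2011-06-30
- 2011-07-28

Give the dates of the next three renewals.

2011-08-25, 2011-09-29, 2011-10-27

Every date is a Thursday; gaps 35, 28, 28, 35, 28 days.
Each is the last Thursday of its month (at least one falls on the 29th or later, ruling out '4th Thursday').
Last Thursday of August 2011: 2011-08-25.
Last Thursday of September 2011: 2011-09-29.
October 2011 ends with Thursday 2011-10-27.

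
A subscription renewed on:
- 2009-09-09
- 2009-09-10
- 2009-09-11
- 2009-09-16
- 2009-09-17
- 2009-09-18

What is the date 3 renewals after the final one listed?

The gap pattern 1, 1, 5, 1, 1 repeats every 3 events.
These are the Wednesdays, Thursdays and Fridays of each week.
Next Wednesday: 2009-09-23.
The following Thursday is 2009-09-24.
The following Friday is 2009-09-25.

2009-09-25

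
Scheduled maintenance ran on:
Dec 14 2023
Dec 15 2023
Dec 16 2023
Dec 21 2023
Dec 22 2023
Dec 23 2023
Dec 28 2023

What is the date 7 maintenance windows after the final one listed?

Jan 12 2024

Gaps: 1, 1, 5, 1, 1, 5 days — not constant, but cyclic with period 3.
The events fall on every Thursday, Friday and Saturday.
Next Friday: Dec 29 2023.
Next Saturday: Dec 30 2023.
The following Thursday is Jan 4 2024.
The following Friday is Jan 5 2024.
The following Saturday is Jan 6 2024.
Next Thursday: Jan 11 2024.
The following Friday is Jan 12 2024.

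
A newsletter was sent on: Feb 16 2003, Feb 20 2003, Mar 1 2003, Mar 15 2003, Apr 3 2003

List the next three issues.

The spacing grows by 5 each time: 4, 9, 14, 19 days.
Next gap: 24 days. Apr 3 2003 + 24 days = Apr 27 2003.
Next gap: 29 days. Apr 27 2003 + 29 days = May 26 2003.
Next gap: 34 days. May 26 2003 + 34 days = Jun 29 2003.

Apr 27 2003, May 26 2003, Jun 29 2003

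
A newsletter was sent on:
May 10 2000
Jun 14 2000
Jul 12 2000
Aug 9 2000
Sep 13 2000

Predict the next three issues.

Oct 11 2000, Nov 8 2000, Dec 13 2000

These are Wednesdays at 28- or 35-day spacing (35, 28, 28, 35).
The pattern: 2nd Wednesday of the month.
October 2000 — 2nd Wednesday is Oct 11 2000.
November 2000 — 2nd Wednesday is Nov 8 2000.
2nd Wednesday of December 2000: Dec 13 2000.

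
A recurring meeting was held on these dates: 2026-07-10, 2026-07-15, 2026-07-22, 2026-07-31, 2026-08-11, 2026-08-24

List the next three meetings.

2026-09-08, 2026-09-25, 2026-10-14

Intervals are 5, 7, 9, 11, 13 days — an arithmetic progression with common difference 2.
Next gap: 15 days. 2026-08-24 + 15 days = 2026-09-08.
Next gap: 17 days. 2026-09-08 + 17 days = 2026-09-25.
Next gap: 19 days. 2026-09-25 + 19 days = 2026-10-14.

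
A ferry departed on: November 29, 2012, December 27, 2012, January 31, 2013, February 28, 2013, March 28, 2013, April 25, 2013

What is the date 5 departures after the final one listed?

September 26, 2013

These are Thursdays with 28, 35, 28, 28, 28-day gaps.
Each is the final Thursday of its month — November 29, 2012 is past the 28th, so '4th Thursday' doesn't fit.
Last Thursday of May 2013: May 30, 2013.
Last Thursday of June 2013: June 27, 2013.
July 2013 ends with Thursday July 25, 2013.
August 2013 ends with Thursday August 29, 2013.
September 2013 ends with Thursday September 26, 2013.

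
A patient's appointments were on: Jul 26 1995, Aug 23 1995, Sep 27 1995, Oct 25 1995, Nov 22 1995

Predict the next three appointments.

Dec 27 1995, Jan 24 1996, Feb 28 1996

These are Wednesdays at 28- or 35-day spacing (28, 35, 28, 28).
The pattern: 4th Wednesday of the month.
4th Wednesday of December 1995: Dec 27 1995.
January 1996 — 4th Wednesday is Jan 24 1996.
February 1996 — 4th Wednesday is Feb 28 1996.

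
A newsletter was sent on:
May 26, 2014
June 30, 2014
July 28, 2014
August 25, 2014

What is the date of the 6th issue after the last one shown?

Every date is a Monday; gaps 35, 28, 28 days.
Each is the last Monday of its month (at least one falls on the 29th or later, ruling out '4th Monday').
September 2014 ends with Monday September 29, 2014.
October 2014 ends with Monday October 27, 2014.
Last Monday of November 2014: November 24, 2014.
December 2014 ends with Monday December 29, 2014.
January 2015 ends with Monday January 26, 2015.
February 2015 ends with Monday February 23, 2015.

February 23, 2015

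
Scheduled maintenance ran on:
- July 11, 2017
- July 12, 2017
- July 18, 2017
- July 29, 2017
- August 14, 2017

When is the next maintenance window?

September 4, 2017

Gaps: 1, 6, 11, 16 days — each gap is 5 larger than the previous one.
Next gap: 21 days. August 14, 2017 + 21 days = September 4, 2017.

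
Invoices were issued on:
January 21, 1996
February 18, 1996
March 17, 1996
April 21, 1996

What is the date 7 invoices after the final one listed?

Gaps: 28, 28, 35 days — a mix of 28 and 35. Every date is a Sunday.
Each is the 3rd Sunday of its month.
3rd Sunday of May 1996: May 19, 1996.
3rd Sunday of June 1996: June 16, 1996.
July 1996 — 3rd Sunday is July 21, 1996.
3rd Sunday of August 1996: August 18, 1996.
September 1996 — 3rd Sunday is September 15, 1996.
October 1996 — 3rd Sunday is October 20, 1996.
3rd Sunday of November 1996: November 17, 1996.

November 17, 1996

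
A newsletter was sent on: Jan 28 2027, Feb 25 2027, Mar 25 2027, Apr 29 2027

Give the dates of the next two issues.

May 27 2027, Jun 24 2027

All Thursdays; the gaps (28, 28, 35) vary with month length.
This is the last Thursday of each month.
Last Thursday of May 2027: May 27 2027.
June 2027 ends with Thursday Jun 24 2027.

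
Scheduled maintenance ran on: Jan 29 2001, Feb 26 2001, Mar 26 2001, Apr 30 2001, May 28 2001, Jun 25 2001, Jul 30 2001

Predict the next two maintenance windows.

Every date is a Monday; gaps 28, 28, 35, 28, 28, 35 days.
Each is the last Monday of its month (at least one falls on the 29th or later, ruling out '4th Monday').
Last Monday of August 2001: Aug 27 2001.
Last Monday of September 2001: Sep 24 2001.

Aug 27 2001, Sep 24 2001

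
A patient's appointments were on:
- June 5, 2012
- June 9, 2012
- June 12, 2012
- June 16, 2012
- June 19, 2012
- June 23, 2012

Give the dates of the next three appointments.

June 26, 2012; June 30, 2012; July 3, 2012

Every event lands on a Tuesday or Saturday (gaps cycle 4, 3, 4, 3, 4).
So the schedule is: every Tuesday and Saturday.
The following Tuesday is June 26, 2012.
Next Saturday: June 30, 2012.
The following Tuesday is July 3, 2012.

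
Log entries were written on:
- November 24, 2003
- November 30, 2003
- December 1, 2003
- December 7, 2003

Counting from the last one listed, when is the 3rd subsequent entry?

December 15, 2003

Gaps: 6, 1, 6 days — not constant, but cyclic with period 2.
The events fall on every Monday and Sunday.
Next Monday: December 8, 2003.
The following Sunday is December 14, 2003.
The following Monday is December 15, 2003.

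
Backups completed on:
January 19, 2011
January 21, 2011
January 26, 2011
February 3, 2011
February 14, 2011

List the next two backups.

The spacing grows by 3 each time: 2, 5, 8, 11 days.
Next gap: 14 days. February 14, 2011 + 14 days = February 28, 2011.
Next gap: 17 days. February 28, 2011 + 17 days = March 17, 2011.

February 28, 2011; March 17, 2011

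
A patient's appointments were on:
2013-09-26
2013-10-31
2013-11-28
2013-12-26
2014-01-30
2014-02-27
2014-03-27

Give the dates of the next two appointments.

All Thursdays; the gaps (35, 28, 28, 35, 28, 28) vary with month length.
This is the last Thursday of each month.
Last Thursday of April 2014: 2014-04-24.
May 2014 ends with Thursday 2014-05-29.

2014-04-24, 2014-05-29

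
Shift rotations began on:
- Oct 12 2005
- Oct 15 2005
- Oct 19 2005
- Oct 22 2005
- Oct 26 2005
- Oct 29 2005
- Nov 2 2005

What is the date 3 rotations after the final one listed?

Gaps: 3, 4, 3, 4, 3, 4 days — not constant, but cyclic with period 2.
The events fall on every Wednesday and Saturday.
The following Saturday is Nov 5 2005.
Next Wednesday: Nov 9 2005.
Next Saturday: Nov 12 2005.

Nov 12 2005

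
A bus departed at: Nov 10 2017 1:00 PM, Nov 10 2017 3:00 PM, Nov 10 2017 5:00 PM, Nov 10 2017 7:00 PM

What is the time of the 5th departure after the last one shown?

Nov 11 2017 5:00 AM

Gaps: 2, 2, 2 hours — each event is 2 hours after the previous one.
Nov 10 2017 7:00 PM + 2 h = Nov 10 2017 9:00 PM.
Nov 10 2017 9:00 PM + 2 h = Nov 10 2017 11:00 PM.
Nov 10 2017 11:00 PM + 2 h = Nov 11 2017 1:00 AM.
Nov 11 2017 1:00 AM + 2 h = Nov 11 2017 3:00 AM.
Nov 11 2017 3:00 AM + 2 h = Nov 11 2017 5:00 AM.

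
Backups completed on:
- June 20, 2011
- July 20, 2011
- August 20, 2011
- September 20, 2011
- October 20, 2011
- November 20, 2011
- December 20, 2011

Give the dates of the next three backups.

January 20, 2012; February 20, 2012; March 20, 2012

Gaps: 30, 31, 31, 30, 31, 30 days — not constant. Every event is on the 20th of the month.
Pattern: the 20th of each month.
January 2012: January 20, 2012.
February 2012: February 20, 2012.
March 2012: March 20, 2012.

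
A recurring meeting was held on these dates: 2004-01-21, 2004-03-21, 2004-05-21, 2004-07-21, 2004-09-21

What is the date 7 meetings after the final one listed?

2005-11-21

The day-of-month is always 21 (60, 61, 61, 62 days between events).
So this recurs on the 21st of every 2 months.
November 2004: 2004-11-21.
Next: January 2005 → 2005-01-21.
Next: March 2005 → 2005-03-21.
May 2005: 2005-05-21.
Next: July 2005 → 2005-07-21.
Next: September 2005 → 2005-09-21.
November 2005: 2005-11-21.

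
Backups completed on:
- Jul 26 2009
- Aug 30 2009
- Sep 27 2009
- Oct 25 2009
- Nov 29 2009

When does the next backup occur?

All Sundays; the gaps (35, 28, 28, 35) vary with month length.
This is the last Sunday of each month.
December 2009 ends with Sunday Dec 27 2009.

Dec 27 2009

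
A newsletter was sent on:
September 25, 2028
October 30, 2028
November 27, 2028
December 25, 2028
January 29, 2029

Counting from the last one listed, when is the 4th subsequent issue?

May 28, 2029

These are Mondays with 35, 28, 28, 35-day gaps.
Each is the final Monday of its month — October 30, 2028 is past the 28th, so '4th Monday' doesn't fit.
February 2029 ends with Monday February 26, 2029.
Last Monday of March 2029: March 26, 2029.
April 2029 ends with Monday April 30, 2029.
May 2029 ends with Monday May 28, 2029.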